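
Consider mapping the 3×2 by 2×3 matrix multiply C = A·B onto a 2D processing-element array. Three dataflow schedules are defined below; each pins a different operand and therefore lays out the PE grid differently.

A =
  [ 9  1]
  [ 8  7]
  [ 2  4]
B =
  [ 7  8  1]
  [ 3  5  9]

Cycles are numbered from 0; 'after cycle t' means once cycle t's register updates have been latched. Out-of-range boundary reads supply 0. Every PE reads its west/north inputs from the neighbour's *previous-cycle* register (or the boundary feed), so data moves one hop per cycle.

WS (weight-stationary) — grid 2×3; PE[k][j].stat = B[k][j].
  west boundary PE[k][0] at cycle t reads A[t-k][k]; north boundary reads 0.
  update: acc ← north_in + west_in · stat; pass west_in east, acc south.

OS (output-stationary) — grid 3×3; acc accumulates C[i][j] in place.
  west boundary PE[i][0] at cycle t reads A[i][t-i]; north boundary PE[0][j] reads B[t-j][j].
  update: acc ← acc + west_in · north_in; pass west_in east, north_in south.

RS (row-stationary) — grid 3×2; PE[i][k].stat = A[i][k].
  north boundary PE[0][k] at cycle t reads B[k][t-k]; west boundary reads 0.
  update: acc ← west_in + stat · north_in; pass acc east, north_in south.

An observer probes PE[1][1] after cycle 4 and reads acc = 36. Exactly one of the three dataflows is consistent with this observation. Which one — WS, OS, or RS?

WS (2×3 grid), PE[1][1]:
  @0  [1,1]  acc 0  |  →0  ↓0
  @1  [1,1]  acc 0  |  →0  ↓0
  @2  [1,1]  acc 77  |  →1  ↓77
  @3  [1,1]  acc 99  |  →7  ↓99
  @4  [1,1]  acc 36  |  →4  ↓36
OS (3×3 grid), PE[1][1]:
  @0  [1,1]  acc 0  |  →0  ↓0
  @1  [1,1]  acc 0  |  →0  ↓0
  @2  [1,1]  acc 64  |  →8  ↓8
  @3  [1,1]  acc 99  |  →7  ↓5
  @4  [1,1]  acc 99  |  →0  ↓0
RS (3×2 grid), PE[1][1]:
  @0  [1,1]  acc 0  |  →0  ↓0
  @1  [1,1]  acc 0  |  →0  ↓0
  @2  [1,1]  acc 77  |  →77  ↓3
  @3  [1,1]  acc 99  |  →99  ↓5
  @4  [1,1]  acc 71  |  →71  ↓9

dataflow = WS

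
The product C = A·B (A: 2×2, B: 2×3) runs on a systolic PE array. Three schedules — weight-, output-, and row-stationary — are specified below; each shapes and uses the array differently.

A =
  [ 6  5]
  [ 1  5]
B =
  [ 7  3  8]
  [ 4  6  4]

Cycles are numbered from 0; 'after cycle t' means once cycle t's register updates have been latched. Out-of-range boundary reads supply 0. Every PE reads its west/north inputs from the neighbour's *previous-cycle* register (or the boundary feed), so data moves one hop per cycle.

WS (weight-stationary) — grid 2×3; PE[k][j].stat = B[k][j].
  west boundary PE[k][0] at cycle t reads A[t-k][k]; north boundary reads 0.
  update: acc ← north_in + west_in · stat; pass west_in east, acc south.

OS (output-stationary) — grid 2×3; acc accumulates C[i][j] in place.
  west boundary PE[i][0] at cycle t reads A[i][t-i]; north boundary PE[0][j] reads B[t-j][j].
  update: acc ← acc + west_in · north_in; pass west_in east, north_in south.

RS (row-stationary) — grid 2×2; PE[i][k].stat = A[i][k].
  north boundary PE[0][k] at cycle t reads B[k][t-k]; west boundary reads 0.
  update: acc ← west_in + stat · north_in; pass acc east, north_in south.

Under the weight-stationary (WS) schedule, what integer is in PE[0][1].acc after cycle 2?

PE[0][1].acc = 3

WS on a 2×3 grid — tracing PE[0][1] and its feeders:
  after 0 — PE[0][0] acc=42, pass-E 6, pass-S 42
  after 0 — PE[0][1] acc=0, pass-E 0, pass-S 0
  after 1 — PE[0][0] acc=7, pass-E 1, pass-S 7
  after 1 — PE[0][1] acc=18, pass-E 6, pass-S 18
  after 2 — PE[0][0] acc=0, pass-E 0, pass-S 0
  after 2 — PE[0][1] acc=3, pass-E 1, pass-S 3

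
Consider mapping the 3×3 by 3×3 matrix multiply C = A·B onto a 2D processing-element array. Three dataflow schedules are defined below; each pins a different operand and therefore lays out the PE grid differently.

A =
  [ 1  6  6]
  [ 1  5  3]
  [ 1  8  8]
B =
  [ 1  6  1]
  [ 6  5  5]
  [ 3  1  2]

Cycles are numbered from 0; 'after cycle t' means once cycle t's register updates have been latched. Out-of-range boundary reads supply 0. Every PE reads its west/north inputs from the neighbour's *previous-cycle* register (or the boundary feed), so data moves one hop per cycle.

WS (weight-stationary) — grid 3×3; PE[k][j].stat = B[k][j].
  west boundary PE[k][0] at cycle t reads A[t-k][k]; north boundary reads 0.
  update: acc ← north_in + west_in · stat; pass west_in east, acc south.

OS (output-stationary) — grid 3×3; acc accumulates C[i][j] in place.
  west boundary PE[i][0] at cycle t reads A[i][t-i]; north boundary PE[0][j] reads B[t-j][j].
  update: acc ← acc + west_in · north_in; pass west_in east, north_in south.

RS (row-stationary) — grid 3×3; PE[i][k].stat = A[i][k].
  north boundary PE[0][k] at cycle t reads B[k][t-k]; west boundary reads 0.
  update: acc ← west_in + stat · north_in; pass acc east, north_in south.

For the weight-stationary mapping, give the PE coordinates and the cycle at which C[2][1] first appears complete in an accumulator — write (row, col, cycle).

Under WS, C[2][1] lands at PE[2][1]:
  after 0 — PE[2][1] acc=0, pass-E 0, pass-S 0
  after 1 — PE[2][1] acc=0, pass-E 0, pass-S 0
  after 2 — PE[2][1] acc=0, pass-E 0, pass-S 0
  after 3 — PE[2][1] acc=42, pass-E 6, pass-S 42
  after 4 — PE[2][1] acc=34, pass-E 3, pass-S 34
  after 5 — PE[2][1] acc=54, pass-E 8, pass-S 54

(row, col, cycle) = (2, 1, 5)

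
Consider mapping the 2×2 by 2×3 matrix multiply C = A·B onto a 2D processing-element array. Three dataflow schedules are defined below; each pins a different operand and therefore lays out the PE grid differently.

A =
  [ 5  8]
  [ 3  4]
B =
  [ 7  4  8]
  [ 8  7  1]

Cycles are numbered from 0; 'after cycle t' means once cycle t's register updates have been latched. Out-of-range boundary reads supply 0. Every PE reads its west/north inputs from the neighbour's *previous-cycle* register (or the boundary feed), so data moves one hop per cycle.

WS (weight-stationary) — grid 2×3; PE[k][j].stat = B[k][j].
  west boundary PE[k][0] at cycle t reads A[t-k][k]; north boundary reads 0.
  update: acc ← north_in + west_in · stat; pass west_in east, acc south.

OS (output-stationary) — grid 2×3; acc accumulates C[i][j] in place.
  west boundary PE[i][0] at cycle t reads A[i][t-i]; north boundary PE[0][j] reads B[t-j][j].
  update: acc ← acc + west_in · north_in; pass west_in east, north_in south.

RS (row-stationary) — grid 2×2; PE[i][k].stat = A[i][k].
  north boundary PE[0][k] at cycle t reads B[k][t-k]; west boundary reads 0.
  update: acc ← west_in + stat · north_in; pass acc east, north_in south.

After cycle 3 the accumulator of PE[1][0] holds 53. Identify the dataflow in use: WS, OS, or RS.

dataflow = OS

— WS: 2×3; PE[1][0] trace:
  [0] (1,0) acc=0 (h:0 v:0)
  [1] (1,0) acc=99 (h:8 v:99)
  [2] (1,0) acc=53 (h:4 v:53)
  [3] (1,0) acc=0 (h:0 v:0)
— OS: 2×3; PE[1][0] trace:
  [0] (1,0) acc=0 (h:0 v:0)
  [1] (1,0) acc=21 (h:3 v:7)
  [2] (1,0) acc=53 (h:4 v:8)
  [3] (1,0) acc=53 (h:0 v:0)
— RS: 2×2; PE[1][0] trace:
  [0] (1,0) acc=0 (h:0 v:0)
  [1] (1,0) acc=21 (h:21 v:7)
  [2] (1,0) acc=12 (h:12 v:4)
  [3] (1,0) acc=24 (h:24 v:8)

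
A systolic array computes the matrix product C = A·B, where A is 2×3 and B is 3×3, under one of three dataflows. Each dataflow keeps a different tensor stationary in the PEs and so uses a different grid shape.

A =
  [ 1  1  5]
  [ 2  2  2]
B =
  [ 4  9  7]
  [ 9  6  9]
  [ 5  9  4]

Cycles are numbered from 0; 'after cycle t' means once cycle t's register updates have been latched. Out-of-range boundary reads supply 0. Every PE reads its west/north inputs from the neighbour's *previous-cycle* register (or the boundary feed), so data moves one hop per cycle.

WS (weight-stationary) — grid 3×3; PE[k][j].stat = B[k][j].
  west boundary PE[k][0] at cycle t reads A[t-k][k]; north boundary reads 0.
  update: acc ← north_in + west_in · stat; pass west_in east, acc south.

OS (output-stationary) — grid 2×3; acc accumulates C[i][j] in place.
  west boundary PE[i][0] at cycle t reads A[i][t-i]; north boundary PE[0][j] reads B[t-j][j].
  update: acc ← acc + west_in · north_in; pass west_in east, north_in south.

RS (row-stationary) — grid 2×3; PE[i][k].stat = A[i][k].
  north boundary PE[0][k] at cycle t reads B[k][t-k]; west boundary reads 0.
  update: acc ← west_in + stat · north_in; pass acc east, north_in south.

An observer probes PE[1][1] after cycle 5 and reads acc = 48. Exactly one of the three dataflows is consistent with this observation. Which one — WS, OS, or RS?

dataflow = OS

Under WS (3×3), PE[1][1]:
  @0  [1,1]  acc 0  |  →0  ↓0
  @1  [1,1]  acc 0  |  →0  ↓0
  @2  [1,1]  acc 15  |  →1  ↓15
  @3  [1,1]  acc 30  |  →2  ↓30
  @4  [1,1]  acc 0  |  →0  ↓0
  @5  [1,1]  acc 0  |  →0  ↓0
Under OS (2×3), PE[1][1]:
  @0  [1,1]  acc 0  |  →0  ↓0
  @1  [1,1]  acc 0  |  →0  ↓0
  @2  [1,1]  acc 18  |  →2  ↓9
  @3  [1,1]  acc 30  |  →2  ↓6
  @4  [1,1]  acc 48  |  →2  ↓9
  @5  [1,1]  acc 48  |  →0  ↓0
Under RS (2×3), PE[1][1]:
  @0  [1,1]  acc 0  |  →0  ↓0
  @1  [1,1]  acc 0  |  →0  ↓0
  @2  [1,1]  acc 26  |  →26  ↓9
  @3  [1,1]  acc 30  |  →30  ↓6
  @4  [1,1]  acc 32  |  →32  ↓9
  @5  [1,1]  acc 0  |  →0  ↓0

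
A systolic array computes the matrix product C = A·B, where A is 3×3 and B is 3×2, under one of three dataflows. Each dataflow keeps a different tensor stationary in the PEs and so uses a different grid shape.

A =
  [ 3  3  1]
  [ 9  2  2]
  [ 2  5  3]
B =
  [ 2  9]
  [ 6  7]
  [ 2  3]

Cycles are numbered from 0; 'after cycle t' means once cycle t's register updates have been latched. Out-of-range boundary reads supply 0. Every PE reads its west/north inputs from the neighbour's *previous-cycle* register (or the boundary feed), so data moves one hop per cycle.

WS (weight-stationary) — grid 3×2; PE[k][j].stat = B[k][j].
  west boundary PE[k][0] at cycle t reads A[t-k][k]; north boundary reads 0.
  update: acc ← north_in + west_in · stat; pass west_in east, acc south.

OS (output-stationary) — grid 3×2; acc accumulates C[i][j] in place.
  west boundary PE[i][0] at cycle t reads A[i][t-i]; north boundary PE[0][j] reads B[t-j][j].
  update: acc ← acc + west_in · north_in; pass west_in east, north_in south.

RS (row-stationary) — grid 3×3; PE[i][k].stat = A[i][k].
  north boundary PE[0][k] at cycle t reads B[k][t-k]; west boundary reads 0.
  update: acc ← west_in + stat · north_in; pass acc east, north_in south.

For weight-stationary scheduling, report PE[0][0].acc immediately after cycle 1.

PE[0][0].acc = 18

Tracing WS — 3×2 array, target PE[0][0]:
  c0 r0c0: 6 / 3 / 6
  c1 r0c0: 18 / 9 / 18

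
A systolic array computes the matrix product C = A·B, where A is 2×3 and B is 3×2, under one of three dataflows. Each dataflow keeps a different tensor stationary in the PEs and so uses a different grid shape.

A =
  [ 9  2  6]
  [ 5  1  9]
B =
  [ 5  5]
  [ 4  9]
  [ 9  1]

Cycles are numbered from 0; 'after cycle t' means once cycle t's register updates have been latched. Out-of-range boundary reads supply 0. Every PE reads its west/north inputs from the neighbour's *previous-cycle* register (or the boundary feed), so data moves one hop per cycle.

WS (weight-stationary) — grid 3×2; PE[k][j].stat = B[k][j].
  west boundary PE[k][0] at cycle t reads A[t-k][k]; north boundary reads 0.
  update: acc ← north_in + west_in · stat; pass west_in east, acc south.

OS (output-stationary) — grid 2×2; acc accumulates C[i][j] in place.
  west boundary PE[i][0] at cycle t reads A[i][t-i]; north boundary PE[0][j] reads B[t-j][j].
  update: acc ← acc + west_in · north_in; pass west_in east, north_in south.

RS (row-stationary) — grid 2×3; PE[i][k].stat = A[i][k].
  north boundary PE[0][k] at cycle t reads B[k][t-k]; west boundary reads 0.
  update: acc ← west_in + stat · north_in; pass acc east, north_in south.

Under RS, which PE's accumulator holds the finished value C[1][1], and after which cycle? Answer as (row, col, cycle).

RS — PE[1][2] is where C[1][1] collects:
  [0] (1,2) acc=0 (h:0 v:0)
  [1] (1,2) acc=0 (h:0 v:0)
  [2] (1,2) acc=0 (h:0 v:0)
  [3] (1,2) acc=110 (h:110 v:9)
  [4] (1,2) acc=43 (h:43 v:1)

(row, col, cycle) = (1, 2, 4)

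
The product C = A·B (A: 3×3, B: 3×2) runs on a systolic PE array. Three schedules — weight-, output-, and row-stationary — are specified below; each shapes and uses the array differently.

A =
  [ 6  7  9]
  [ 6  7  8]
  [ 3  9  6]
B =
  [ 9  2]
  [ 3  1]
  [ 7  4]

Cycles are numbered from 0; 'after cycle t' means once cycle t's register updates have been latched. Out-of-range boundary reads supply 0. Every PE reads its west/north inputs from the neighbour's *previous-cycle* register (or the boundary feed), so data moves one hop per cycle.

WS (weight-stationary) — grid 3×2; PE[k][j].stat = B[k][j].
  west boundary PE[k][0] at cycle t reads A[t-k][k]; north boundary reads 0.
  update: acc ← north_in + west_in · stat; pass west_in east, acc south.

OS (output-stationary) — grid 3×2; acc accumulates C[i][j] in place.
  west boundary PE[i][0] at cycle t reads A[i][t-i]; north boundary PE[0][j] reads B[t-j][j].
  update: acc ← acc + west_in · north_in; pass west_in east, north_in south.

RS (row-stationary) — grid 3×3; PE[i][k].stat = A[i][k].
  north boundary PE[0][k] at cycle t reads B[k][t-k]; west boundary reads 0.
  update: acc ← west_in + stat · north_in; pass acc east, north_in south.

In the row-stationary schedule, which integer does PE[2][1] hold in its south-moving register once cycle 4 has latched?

register = 1

RS (3×3). Following PE[2][1] plus its west/north inputs:
  0: (1,1).acc=0  regs=<0,0>
  0: (2,0).acc=0  regs=<0,0>
  0: (2,1).acc=0  regs=<0,0>
  1: (1,1).acc=0  regs=<0,0>
  1: (2,0).acc=0  regs=<0,0>
  1: (2,1).acc=0  regs=<0,0>
  2: (1,1).acc=75  regs=<75,3>
  2: (2,0).acc=27  regs=<27,9>
  2: (2,1).acc=0  regs=<0,0>
  3: (1,1).acc=19  regs=<19,1>
  3: (2,0).acc=6  regs=<6,2>
  3: (2,1).acc=54  regs=<54,3>
  4: (1,1).acc=0  regs=<0,0>
  4: (2,0).acc=0  regs=<0,0>
  4: (2,1).acc=15  regs=<15,1>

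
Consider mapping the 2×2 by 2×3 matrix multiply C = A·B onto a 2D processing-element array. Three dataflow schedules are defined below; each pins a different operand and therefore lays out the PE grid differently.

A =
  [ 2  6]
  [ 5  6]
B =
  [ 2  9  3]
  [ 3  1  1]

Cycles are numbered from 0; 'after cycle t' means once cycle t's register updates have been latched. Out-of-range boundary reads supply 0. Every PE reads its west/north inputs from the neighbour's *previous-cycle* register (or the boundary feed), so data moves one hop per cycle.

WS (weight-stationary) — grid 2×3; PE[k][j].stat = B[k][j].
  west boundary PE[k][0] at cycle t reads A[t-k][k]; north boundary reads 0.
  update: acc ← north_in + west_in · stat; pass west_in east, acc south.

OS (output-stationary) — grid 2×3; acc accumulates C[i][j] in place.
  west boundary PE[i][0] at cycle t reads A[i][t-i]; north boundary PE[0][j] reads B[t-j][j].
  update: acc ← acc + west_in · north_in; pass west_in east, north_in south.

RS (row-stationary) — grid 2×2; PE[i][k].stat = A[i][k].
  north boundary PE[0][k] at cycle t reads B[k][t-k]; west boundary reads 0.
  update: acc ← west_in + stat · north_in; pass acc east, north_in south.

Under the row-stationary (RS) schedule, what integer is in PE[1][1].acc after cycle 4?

PE[1][1].acc = 21

RS on a 2×2 grid — tracing PE[1][1] and its feeders:
  c0 r0c1: 0 / 0 / 0
  c0 r1c0: 0 / 0 / 0
  c0 r1c1: 0 / 0 / 0
  c1 r0c1: 22 / 22 / 3
  c1 r1c0: 10 / 10 / 2
  c1 r1c1: 0 / 0 / 0
  c2 r0c1: 24 / 24 / 1
  c2 r1c0: 45 / 45 / 9
  c2 r1c1: 28 / 28 / 3
  c3 r0c1: 12 / 12 / 1
  c3 r1c0: 15 / 15 / 3
  c3 r1c1: 51 / 51 / 1
  c4 r0c1: 0 / 0 / 0
  c4 r1c0: 0 / 0 / 0
  c4 r1c1: 21 / 21 / 1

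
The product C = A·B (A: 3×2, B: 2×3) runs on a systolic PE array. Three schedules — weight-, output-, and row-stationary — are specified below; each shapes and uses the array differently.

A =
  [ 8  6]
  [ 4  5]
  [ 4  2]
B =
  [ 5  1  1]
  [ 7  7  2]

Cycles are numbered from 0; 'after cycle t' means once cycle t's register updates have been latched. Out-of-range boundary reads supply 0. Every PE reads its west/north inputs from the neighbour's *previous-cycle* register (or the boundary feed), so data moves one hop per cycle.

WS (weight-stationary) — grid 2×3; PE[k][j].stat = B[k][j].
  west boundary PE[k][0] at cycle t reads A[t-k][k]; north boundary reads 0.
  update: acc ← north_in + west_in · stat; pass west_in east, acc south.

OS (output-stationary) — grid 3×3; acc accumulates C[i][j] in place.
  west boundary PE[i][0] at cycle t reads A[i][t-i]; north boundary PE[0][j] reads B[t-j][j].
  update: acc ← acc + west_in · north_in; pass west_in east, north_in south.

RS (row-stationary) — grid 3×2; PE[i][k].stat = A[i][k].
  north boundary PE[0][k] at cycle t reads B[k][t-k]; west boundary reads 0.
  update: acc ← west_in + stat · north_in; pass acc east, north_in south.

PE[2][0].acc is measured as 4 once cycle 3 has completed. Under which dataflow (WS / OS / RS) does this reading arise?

dataflow = RS

WS (2×3): PE[2][0] does not exist.
Under OS (3×3), PE[2][0]:
  after 0 — PE[2][0] acc=0, pass-E 0, pass-S 0
  after 1 — PE[2][0] acc=0, pass-E 0, pass-S 0
  after 2 — PE[2][0] acc=20, pass-E 4, pass-S 5
  after 3 — PE[2][0] acc=34, pass-E 2, pass-S 7
Under RS (3×2), PE[2][0]:
  after 0 — PE[2][0] acc=0, pass-E 0, pass-S 0
  after 1 — PE[2][0] acc=0, pass-E 0, pass-S 0
  after 2 — PE[2][0] acc=20, pass-E 20, pass-S 5
  after 3 — PE[2][0] acc=4, pass-E 4, pass-S 1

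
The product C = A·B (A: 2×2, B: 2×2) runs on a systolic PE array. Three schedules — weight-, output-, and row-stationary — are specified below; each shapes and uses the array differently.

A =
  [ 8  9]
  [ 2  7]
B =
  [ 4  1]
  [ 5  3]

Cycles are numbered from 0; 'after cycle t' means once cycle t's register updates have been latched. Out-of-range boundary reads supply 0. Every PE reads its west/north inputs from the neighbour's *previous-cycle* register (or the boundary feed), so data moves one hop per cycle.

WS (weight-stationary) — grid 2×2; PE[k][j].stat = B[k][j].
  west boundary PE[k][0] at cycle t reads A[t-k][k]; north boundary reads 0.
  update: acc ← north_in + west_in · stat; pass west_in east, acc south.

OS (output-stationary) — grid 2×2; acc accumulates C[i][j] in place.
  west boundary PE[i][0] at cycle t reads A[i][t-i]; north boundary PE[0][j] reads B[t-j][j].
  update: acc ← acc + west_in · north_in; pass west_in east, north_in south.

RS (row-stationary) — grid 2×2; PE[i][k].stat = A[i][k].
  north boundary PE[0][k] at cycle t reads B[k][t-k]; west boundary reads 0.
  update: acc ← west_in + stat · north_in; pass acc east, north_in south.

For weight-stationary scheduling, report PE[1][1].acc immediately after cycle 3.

WS on a 2×2 grid — tracing PE[1][1] and its feeders:
  cycle 0: PE[0][1] → acc 0, east 0, south 0
  cycle 0: PE[1][0] → acc 0, east 0, south 0
  cycle 0: PE[1][1] → acc 0, east 0, south 0
  cycle 1: PE[0][1] → acc 8, east 8, south 8
  cycle 1: PE[1][0] → acc 77, east 9, south 77
  cycle 1: PE[1][1] → acc 0, east 0, south 0
  cycle 2: PE[0][1] → acc 2, east 2, south 2
  cycle 2: PE[1][0] → acc 43, east 7, south 43
  cycle 2: PE[1][1] → acc 35, east 9, south 35
  cycle 3: PE[0][1] → acc 0, east 0, south 0
  cycle 3: PE[1][0] → acc 0, east 0, south 0
  cycle 3: PE[1][1] → acc 23, east 7, south 23

PE[1][1].acc = 23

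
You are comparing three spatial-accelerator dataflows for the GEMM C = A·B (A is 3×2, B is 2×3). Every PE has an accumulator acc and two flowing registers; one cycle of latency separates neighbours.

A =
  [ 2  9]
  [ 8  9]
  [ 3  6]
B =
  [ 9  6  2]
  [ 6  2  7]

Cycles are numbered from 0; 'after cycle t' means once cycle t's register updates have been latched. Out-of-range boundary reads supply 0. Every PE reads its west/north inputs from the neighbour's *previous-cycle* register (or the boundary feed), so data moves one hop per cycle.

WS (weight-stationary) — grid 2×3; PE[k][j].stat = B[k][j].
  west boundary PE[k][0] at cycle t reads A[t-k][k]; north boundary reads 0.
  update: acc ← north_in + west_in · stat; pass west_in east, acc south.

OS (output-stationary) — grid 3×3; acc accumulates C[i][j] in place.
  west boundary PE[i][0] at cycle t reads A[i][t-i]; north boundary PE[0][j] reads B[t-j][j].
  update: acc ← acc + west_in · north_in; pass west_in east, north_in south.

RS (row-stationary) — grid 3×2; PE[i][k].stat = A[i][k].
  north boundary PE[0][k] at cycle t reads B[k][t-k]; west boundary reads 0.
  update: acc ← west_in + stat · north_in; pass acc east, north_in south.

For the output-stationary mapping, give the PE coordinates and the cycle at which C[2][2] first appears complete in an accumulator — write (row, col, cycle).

(row, col, cycle) = (2, 2, 5)

OS: C[2][2] accumulates in PE[2][2]:
  cycle 0: PE[2][2] → acc 0, east 0, south 0
  cycle 1: PE[2][2] → acc 0, east 0, south 0
  cycle 2: PE[2][2] → acc 0, east 0, south 0
  cycle 3: PE[2][2] → acc 0, east 0, south 0
  cycle 4: PE[2][2] → acc 6, east 3, south 2
  cycle 5: PE[2][2] → acc 48, east 6, south 7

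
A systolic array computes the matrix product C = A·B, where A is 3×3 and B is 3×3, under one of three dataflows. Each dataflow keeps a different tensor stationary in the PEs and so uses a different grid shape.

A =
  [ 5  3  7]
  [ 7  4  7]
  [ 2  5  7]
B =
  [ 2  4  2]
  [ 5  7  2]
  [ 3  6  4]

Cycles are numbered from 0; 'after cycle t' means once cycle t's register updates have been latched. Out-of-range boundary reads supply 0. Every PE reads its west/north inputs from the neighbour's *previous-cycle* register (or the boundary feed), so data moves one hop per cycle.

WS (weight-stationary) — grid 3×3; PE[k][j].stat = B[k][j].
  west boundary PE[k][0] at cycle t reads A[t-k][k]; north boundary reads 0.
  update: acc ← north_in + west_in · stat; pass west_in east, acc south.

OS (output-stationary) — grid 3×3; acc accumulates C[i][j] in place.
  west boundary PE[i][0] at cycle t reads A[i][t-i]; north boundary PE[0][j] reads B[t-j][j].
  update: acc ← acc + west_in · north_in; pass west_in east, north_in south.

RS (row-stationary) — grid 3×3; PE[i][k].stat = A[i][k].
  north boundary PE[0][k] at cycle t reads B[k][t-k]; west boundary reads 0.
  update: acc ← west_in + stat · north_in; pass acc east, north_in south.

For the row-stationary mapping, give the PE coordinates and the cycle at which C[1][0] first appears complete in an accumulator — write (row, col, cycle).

(row, col, cycle) = (1, 2, 3)

RS — PE[1][2] is where C[1][0] collects:
  step 0 · PE1,2: acc=0; fwd→0 fwd↓0
  step 1 · PE1,2: acc=0; fwd→0 fwd↓0
  step 2 · PE1,2: acc=0; fwd→0 fwd↓0
  step 3 · PE1,2: acc=55; fwd→55 fwd↓3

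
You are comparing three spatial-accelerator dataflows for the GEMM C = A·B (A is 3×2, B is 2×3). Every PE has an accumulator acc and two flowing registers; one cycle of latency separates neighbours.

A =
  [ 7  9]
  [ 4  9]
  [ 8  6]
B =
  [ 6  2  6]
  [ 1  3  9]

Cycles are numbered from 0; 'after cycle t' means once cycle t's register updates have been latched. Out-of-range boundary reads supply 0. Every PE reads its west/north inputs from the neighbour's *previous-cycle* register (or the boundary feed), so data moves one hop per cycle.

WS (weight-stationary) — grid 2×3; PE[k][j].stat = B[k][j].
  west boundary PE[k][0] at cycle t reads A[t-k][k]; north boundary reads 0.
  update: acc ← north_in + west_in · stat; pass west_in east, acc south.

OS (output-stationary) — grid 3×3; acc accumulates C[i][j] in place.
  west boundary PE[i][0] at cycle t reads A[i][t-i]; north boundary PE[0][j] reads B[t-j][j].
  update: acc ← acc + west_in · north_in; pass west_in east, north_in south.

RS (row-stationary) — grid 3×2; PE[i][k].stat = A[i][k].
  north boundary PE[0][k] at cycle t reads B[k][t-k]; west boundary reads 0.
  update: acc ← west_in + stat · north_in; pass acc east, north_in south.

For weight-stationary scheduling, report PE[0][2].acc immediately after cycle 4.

PE[0][2].acc = 48

Tracing WS — 2×3 array, target PE[0][2]:
  cycle 0: PE[0][1] → acc 0, east 0, south 0
  cycle 0: PE[0][2] → acc 0, east 0, south 0
  cycle 1: PE[0][1] → acc 14, east 7, south 14
  cycle 1: PE[0][2] → acc 0, east 0, south 0
  cycle 2: PE[0][1] → acc 8, east 4, south 8
  cycle 2: PE[0][2] → acc 42, east 7, south 42
  cycle 3: PE[0][1] → acc 16, east 8, south 16
  cycle 3: PE[0][2] → acc 24, east 4, south 24
  cycle 4: PE[0][1] → acc 0, east 0, south 0
  cycle 4: PE[0][2] → acc 48, east 8, south 48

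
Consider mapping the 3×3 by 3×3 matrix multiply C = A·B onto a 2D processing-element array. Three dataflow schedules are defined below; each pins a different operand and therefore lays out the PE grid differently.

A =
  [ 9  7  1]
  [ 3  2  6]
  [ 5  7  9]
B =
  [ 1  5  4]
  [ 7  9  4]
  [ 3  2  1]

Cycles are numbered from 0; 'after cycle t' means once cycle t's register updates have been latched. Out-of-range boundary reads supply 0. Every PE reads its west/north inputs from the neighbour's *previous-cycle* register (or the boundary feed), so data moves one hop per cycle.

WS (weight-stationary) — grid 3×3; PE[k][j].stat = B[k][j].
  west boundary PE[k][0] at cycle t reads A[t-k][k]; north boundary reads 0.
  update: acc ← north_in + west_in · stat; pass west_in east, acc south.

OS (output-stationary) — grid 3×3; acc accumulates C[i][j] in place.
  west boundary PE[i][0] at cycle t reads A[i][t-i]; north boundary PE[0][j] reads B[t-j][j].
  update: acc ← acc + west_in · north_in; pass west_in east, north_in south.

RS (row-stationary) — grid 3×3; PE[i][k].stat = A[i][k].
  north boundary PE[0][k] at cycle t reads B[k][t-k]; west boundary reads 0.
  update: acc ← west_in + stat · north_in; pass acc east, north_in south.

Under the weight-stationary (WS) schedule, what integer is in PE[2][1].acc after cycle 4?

Tracing WS — 3×3 array, target PE[2][1]:
  cycle 0: PE[1][1] → acc 0, east 0, south 0
  cycle 0: PE[2][0] → acc 0, east 0, south 0
  cycle 0: PE[2][1] → acc 0, east 0, south 0
  cycle 1: PE[1][1] → acc 0, east 0, south 0
  cycle 1: PE[2][0] → acc 0, east 0, south 0
  cycle 1: PE[2][1] → acc 0, east 0, south 0
  cycle 2: PE[1][1] → acc 108, east 7, south 108
  cycle 2: PE[2][0] → acc 61, east 1, south 61
  cycle 2: PE[2][1] → acc 0, east 0, south 0
  cycle 3: PE[1][1] → acc 33, east 2, south 33
  cycle 3: PE[2][0] → acc 35, east 6, south 35
  cycle 3: PE[2][1] → acc 110, east 1, south 110
  cycle 4: PE[1][1] → acc 88, east 7, south 88
  cycle 4: PE[2][0] → acc 81, east 9, south 81
  cycle 4: PE[2][1] → acc 45, east 6, south 45

PE[2][1].acc = 45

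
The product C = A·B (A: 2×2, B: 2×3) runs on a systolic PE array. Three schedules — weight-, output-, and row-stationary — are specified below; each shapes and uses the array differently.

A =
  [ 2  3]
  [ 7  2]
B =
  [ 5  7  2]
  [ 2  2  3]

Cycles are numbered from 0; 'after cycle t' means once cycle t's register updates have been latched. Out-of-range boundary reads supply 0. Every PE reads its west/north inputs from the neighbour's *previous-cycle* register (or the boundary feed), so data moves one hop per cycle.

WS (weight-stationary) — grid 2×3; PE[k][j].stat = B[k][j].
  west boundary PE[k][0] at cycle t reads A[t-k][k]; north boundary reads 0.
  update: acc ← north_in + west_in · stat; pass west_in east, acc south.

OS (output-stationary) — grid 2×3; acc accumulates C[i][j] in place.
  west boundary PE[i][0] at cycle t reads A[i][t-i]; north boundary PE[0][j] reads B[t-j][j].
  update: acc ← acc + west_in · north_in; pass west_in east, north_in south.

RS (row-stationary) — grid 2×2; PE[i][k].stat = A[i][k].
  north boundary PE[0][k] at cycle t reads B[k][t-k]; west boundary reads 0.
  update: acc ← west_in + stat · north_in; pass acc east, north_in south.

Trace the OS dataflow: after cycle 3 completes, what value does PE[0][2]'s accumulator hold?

PE[0][2].acc = 13

OS 2×3: PE[0][2] cycle-by-cycle (with neighbour feeds):
  c0 r0c1: 0 / 0 / 0
  c0 r0c2: 0 / 0 / 0
  c1 r0c1: 14 / 2 / 7
  c1 r0c2: 0 / 0 / 0
  c2 r0c1: 20 / 3 / 2
  c2 r0c2: 4 / 2 / 2
  c3 r0c1: 20 / 0 / 0
  c3 r0c2: 13 / 3 / 3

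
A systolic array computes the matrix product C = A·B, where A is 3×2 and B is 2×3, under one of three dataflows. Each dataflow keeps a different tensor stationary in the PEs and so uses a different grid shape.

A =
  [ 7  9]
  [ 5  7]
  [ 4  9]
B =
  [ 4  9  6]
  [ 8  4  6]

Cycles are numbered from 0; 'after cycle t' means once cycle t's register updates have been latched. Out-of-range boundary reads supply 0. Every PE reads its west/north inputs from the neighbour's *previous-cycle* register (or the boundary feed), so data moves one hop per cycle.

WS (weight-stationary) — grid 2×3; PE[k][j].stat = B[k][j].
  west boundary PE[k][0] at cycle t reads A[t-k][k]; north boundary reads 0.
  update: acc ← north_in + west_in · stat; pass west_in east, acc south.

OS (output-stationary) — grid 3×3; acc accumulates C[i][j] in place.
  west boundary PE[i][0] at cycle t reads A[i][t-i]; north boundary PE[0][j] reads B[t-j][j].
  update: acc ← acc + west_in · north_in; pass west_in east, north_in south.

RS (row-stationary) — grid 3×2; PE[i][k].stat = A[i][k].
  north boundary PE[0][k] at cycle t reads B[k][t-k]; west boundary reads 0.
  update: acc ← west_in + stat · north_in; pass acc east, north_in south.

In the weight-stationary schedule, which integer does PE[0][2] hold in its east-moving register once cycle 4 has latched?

register = 4

WS (2×3). Following PE[0][2] plus its west/north inputs:
  cycle 0: PE[0][1] → acc 0, east 0, south 0
  cycle 0: PE[0][2] → acc 0, east 0, south 0
  cycle 1: PE[0][1] → acc 63, east 7, south 63
  cycle 1: PE[0][2] → acc 0, east 0, south 0
  cycle 2: PE[0][1] → acc 45, east 5, south 45
  cycle 2: PE[0][2] → acc 42, east 7, south 42
  cycle 3: PE[0][1] → acc 36, east 4, south 36
  cycle 3: PE[0][2] → acc 30, east 5, south 30
  cycle 4: PE[0][1] → acc 0, east 0, south 0
  cycle 4: PE[0][2] → acc 24, east 4, south 24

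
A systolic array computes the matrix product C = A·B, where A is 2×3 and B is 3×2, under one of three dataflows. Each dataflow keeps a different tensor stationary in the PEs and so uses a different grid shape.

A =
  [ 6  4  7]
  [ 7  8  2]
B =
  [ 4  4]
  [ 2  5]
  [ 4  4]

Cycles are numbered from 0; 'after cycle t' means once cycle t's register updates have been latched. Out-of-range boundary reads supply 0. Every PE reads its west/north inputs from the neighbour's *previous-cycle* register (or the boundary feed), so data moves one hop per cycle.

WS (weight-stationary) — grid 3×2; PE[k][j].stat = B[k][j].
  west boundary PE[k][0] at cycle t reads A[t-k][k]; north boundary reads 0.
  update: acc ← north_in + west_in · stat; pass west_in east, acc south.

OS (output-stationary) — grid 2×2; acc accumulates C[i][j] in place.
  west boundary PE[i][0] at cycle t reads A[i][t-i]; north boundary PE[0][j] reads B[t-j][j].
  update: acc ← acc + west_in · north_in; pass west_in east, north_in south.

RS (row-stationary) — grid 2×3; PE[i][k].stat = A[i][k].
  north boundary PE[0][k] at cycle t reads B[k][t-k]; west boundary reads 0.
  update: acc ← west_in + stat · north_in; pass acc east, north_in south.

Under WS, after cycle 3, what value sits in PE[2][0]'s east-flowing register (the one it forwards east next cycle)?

register = 2

Tracing WS — 3×2 array, target PE[2][0]:
  0: (1,0).acc=0  regs=<0,0>
  0: (2,0).acc=0  regs=<0,0>
  1: (1,0).acc=32  regs=<4,32>
  1: (2,0).acc=0  regs=<0,0>
  2: (1,0).acc=44  regs=<8,44>
  2: (2,0).acc=60  regs=<7,60>
  3: (1,0).acc=0  regs=<0,0>
  3: (2,0).acc=52  regs=<2,52>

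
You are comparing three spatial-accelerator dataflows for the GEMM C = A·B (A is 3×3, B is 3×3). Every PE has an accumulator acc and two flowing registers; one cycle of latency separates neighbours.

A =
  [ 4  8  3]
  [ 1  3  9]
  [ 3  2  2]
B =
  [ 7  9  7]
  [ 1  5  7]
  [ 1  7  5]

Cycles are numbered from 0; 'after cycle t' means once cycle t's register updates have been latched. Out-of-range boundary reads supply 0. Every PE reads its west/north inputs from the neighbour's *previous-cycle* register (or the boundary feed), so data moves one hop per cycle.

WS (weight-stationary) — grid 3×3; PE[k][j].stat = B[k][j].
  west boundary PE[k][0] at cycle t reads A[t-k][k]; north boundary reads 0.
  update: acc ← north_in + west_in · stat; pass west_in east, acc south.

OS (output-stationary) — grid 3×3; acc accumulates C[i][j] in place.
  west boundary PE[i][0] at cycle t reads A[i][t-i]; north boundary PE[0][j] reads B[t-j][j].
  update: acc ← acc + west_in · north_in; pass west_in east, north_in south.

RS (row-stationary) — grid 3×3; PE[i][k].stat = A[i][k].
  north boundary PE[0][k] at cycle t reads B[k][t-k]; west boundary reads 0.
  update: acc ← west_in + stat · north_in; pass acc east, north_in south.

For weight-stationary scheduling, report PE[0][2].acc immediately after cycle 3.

WS on a 3×3 grid — tracing PE[0][2] and its feeders:
  after 0 — PE[0][1] acc=0, pass-E 0, pass-S 0
  after 0 — PE[0][2] acc=0, pass-E 0, pass-S 0
  after 1 — PE[0][1] acc=36, pass-E 4, pass-S 36
  after 1 — PE[0][2] acc=0, pass-E 0, pass-S 0
  after 2 — PE[0][1] acc=9, pass-E 1, pass-S 9
  after 2 — PE[0][2] acc=28, pass-E 4, pass-S 28
  after 3 — PE[0][1] acc=27, pass-E 3, pass-S 27
  after 3 — PE[0][2] acc=7, pass-E 1, pass-S 7

PE[0][2].acc = 7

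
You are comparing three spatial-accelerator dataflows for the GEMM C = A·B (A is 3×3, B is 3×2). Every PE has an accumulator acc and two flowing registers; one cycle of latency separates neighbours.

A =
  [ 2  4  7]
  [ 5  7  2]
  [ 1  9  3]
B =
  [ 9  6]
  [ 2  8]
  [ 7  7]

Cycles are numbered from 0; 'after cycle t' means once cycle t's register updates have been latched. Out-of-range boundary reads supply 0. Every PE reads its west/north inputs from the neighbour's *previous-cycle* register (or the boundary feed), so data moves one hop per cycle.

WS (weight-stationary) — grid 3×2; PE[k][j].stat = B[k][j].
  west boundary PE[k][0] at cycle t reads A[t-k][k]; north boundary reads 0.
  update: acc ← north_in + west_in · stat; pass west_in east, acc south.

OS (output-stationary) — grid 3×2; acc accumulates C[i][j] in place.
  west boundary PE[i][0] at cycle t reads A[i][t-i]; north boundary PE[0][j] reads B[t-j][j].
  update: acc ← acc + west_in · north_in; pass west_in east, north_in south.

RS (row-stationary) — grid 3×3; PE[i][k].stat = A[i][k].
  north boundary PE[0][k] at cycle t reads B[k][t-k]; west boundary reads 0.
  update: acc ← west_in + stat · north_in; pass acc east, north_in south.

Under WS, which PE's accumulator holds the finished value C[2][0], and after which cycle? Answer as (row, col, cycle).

Under WS, C[2][0] lands at PE[2][0]:
  step 0 · PE2,0: acc=0; fwd→0 fwd↓0
  step 1 · PE2,0: acc=0; fwd→0 fwd↓0
  step 2 · PE2,0: acc=75; fwd→7 fwd↓75
  step 3 · PE2,0: acc=73; fwd→2 fwd↓73
  step 4 · PE2,0: acc=48; fwd→3 fwd↓48

(row, col, cycle) = (2, 0, 4)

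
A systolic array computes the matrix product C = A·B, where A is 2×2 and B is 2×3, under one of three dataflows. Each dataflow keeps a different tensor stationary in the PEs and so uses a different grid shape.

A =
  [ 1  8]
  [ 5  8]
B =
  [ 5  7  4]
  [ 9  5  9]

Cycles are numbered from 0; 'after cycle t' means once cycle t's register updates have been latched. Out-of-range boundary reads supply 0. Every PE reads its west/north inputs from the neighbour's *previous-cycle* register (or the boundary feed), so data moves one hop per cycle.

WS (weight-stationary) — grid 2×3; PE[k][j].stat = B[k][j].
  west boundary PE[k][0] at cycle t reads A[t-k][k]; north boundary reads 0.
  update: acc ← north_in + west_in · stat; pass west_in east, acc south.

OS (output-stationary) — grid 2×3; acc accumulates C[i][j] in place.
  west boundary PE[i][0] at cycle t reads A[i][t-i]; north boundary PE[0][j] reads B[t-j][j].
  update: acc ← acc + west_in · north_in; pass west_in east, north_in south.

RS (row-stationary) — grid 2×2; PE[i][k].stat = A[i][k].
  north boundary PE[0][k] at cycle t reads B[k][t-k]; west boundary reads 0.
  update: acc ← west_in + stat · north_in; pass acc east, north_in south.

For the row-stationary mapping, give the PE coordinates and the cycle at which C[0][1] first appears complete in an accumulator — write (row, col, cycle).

RS — PE[0][1] is where C[0][1] collects:
  0: (0,1).acc=0  regs=<0,0>
  1: (0,1).acc=77  regs=<77,9>
  2: (0,1).acc=47  regs=<47,5>

(row, col, cycle) = (0, 1, 2)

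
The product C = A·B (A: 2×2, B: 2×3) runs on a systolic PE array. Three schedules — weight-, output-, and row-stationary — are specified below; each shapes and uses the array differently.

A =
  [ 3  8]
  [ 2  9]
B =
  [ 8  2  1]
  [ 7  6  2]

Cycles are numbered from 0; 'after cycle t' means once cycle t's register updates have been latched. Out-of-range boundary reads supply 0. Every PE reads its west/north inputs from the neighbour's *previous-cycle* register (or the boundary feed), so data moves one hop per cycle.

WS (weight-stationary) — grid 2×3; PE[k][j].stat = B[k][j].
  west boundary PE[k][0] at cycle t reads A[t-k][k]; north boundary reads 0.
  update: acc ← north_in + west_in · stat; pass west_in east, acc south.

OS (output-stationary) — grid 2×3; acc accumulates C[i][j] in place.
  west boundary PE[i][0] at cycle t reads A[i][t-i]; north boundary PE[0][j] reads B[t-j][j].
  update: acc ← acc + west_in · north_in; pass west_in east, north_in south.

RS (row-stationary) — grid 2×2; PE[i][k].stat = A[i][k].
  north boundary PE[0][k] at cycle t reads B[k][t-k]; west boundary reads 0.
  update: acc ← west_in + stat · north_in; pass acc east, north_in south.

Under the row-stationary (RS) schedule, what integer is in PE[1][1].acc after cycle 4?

RS (2×2). Following PE[1][1] plus its west/north inputs:
  after 0 — PE[0][1] acc=0, pass-E 0, pass-S 0
  after 0 — PE[1][0] acc=0, pass-E 0, pass-S 0
  after 0 — PE[1][1] acc=0, pass-E 0, pass-S 0
  after 1 — PE[0][1] acc=80, pass-E 80, pass-S 7
  after 1 — PE[1][0] acc=16, pass-E 16, pass-S 8
  after 1 — PE[1][1] acc=0, pass-E 0, pass-S 0
  after 2 — PE[0][1] acc=54, pass-E 54, pass-S 6
  after 2 — PE[1][0] acc=4, pass-E 4, pass-S 2
  after 2 — PE[1][1] acc=79, pass-E 79, pass-S 7
  after 3 — PE[0][1] acc=19, pass-E 19, pass-S 2
  after 3 — PE[1][0] acc=2, pass-E 2, pass-S 1
  after 3 — PE[1][1] acc=58, pass-E 58, pass-S 6
  after 4 — PE[0][1] acc=0, pass-E 0, pass-S 0
  after 4 — PE[1][0] acc=0, pass-E 0, pass-S 0
  after 4 — PE[1][1] acc=20, pass-E 20, pass-S 2

PE[1][1].acc = 20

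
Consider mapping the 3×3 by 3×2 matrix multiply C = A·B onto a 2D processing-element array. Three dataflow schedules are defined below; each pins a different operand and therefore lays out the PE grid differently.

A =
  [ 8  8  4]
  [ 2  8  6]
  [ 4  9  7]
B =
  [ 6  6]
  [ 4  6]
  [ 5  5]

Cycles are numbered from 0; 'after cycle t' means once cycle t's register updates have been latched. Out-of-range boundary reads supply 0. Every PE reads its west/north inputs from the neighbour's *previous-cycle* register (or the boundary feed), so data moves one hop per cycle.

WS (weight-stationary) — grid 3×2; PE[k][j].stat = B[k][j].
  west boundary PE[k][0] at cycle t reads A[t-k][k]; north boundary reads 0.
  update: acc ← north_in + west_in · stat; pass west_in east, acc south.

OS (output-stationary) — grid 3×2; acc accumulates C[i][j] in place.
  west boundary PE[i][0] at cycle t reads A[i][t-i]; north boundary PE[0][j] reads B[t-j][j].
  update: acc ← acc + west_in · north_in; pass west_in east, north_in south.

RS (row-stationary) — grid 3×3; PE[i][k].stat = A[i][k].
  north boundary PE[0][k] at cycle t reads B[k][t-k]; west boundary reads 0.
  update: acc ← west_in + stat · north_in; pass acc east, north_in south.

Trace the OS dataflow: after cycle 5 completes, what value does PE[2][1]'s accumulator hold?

OS (3×2). Following PE[2][1] plus its west/north inputs:
  0: (1,1).acc=0  regs=<0,0>
  0: (2,0).acc=0  regs=<0,0>
  0: (2,1).acc=0  regs=<0,0>
  1: (1,1).acc=0  regs=<0,0>
  1: (2,0).acc=0  regs=<0,0>
  1: (2,1).acc=0  regs=<0,0>
  2: (1,1).acc=12  regs=<2,6>
  2: (2,0).acc=24  regs=<4,6>
  2: (2,1).acc=0  regs=<0,0>
  3: (1,1).acc=60  regs=<8,6>
  3: (2,0).acc=60  regs=<9,4>
  3: (2,1).acc=24  regs=<4,6>
  4: (1,1).acc=90  regs=<6,5>
  4: (2,0).acc=95  regs=<7,5>
  4: (2,1).acc=78  regs=<9,6>
  5: (1,1).acc=90  regs=<0,0>
  5: (2,0).acc=95  regs=<0,0>
  5: (2,1).acc=113  regs=<7,5>

PE[2][1].acc = 113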